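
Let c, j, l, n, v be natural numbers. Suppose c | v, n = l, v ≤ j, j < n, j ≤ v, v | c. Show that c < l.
v | c and c | v, so v = c. Because j ≤ v and v ≤ j, j = v. n = l and j < n, thus j < l. j = v, so v < l. From v = c, c < l.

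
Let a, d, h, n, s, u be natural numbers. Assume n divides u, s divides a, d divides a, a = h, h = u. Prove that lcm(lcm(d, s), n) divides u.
a = h and h = u, hence a = u. Since d divides a and s divides a, lcm(d, s) divides a. a = u, so lcm(d, s) divides u. n divides u, so lcm(lcm(d, s), n) divides u.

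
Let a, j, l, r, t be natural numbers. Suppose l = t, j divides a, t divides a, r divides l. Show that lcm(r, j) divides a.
l = t and r divides l, thus r divides t. t divides a, so r divides a. j divides a, so lcm(r, j) divides a.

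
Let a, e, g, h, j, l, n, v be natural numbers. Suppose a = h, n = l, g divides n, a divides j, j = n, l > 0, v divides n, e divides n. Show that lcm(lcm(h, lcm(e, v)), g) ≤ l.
j = n and a divides j, thus a divides n. From a = h, h divides n. e divides n and v divides n, therefore lcm(e, v) divides n. Since h divides n, lcm(h, lcm(e, v)) divides n. g divides n, so lcm(lcm(h, lcm(e, v)), g) divides n. Since n = l, lcm(lcm(h, lcm(e, v)), g) divides l. From l > 0, lcm(lcm(h, lcm(e, v)), g) ≤ l.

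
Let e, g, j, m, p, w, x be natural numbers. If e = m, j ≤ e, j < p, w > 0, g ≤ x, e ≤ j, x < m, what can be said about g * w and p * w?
g * w < p * w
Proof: From g ≤ x and x < m, g < m. From j ≤ e and e ≤ j, j = e. e = m, so j = m. Since j < p, m < p. Because g < m, g < p. Since w > 0, by multiplying by a positive, g * w < p * w.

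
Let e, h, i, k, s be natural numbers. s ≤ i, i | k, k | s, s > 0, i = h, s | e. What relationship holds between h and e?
h | e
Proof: i | k and k | s, so i | s. Since s > 0, i ≤ s. Since s ≤ i, s = i. Because i = h, s = h. Since s | e, h | e.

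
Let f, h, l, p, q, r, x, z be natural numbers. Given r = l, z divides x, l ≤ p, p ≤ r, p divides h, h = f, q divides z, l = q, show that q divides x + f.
Since q divides z and z divides x, q divides x. r = l and p ≤ r, thus p ≤ l. Since l ≤ p, p = l. l = q, so p = q. Because h = f and p divides h, p divides f. p = q, so q divides f. q divides x, so q divides x + f.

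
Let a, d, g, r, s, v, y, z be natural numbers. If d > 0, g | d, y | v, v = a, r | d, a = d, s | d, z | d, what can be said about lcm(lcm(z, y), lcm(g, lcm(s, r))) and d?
lcm(lcm(z, y), lcm(g, lcm(s, r))) ≤ d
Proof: v = a and a = d, hence v = d. y | v, so y | d. z | d, so lcm(z, y) | d. s | d and r | d, hence lcm(s, r) | d. Since g | d, lcm(g, lcm(s, r)) | d. Since lcm(z, y) | d, lcm(lcm(z, y), lcm(g, lcm(s, r))) | d. d > 0, so lcm(lcm(z, y), lcm(g, lcm(s, r))) ≤ d.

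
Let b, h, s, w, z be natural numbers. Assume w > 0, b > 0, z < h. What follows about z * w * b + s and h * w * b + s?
z * w * b + s < h * w * b + s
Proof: Because z < h and w > 0, z * w < h * w. From b > 0, z * w * b < h * w * b. Then z * w * b + s < h * w * b + s.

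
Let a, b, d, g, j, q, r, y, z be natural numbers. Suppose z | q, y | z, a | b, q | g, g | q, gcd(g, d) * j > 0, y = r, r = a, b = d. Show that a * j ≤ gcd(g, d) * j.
q | g and g | q, therefore q = g. From y = r and r = a, y = a. Since y | z, a | z. z | q, so a | q. Since q = g, a | g. b = d and a | b, therefore a | d. a | g, so a | gcd(g, d). Then a * j | gcd(g, d) * j. Because gcd(g, d) * j > 0, a * j ≤ gcd(g, d) * j.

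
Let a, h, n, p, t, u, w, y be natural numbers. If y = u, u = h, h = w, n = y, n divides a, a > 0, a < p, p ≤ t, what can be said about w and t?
w < t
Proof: y = u and u = h, hence y = h. Since h = w, y = w. n = y and n divides a, so y divides a. Because a > 0, y ≤ a. Since y = w, w ≤ a. From a < p and p ≤ t, a < t. Since w ≤ a, w < t.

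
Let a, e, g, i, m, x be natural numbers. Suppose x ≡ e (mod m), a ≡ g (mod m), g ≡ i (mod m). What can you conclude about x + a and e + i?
x + a ≡ e + i (mod m)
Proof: Since a ≡ g (mod m) and g ≡ i (mod m), a ≡ i (mod m). Since x ≡ e (mod m), x + a ≡ e + i (mod m).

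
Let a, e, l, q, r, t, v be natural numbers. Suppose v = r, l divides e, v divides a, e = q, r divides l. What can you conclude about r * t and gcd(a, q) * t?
r * t divides gcd(a, q) * t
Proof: Because v = r and v divides a, r divides a. e = q and l divides e, therefore l divides q. From r divides l, r divides q. r divides a, so r divides gcd(a, q). Then r * t divides gcd(a, q) * t.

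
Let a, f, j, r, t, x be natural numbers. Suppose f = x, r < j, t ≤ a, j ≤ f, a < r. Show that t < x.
Since t ≤ a and a < r, t < r. r < j, so t < j. f = x and j ≤ f, so j ≤ x. From t < j, t < x.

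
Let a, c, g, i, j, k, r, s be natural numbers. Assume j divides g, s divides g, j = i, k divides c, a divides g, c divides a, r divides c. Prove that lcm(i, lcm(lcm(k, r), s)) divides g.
j = i and j divides g, hence i divides g. Because k divides c and r divides c, lcm(k, r) divides c. c divides a, so lcm(k, r) divides a. a divides g, so lcm(k, r) divides g. Since s divides g, lcm(lcm(k, r), s) divides g. Since i divides g, lcm(i, lcm(lcm(k, r), s)) divides g.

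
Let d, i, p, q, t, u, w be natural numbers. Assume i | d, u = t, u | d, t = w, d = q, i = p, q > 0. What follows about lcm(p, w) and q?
lcm(p, w) ≤ q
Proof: Since i = p and i | d, p | d. u = t and t = w, therefore u = w. u | d, so w | d. Since p | d, lcm(p, w) | d. Since d = q, lcm(p, w) | q. q > 0, so lcm(p, w) ≤ q.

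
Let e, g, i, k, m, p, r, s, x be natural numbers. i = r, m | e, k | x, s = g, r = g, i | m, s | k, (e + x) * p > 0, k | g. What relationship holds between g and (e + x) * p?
g ≤ (e + x) * p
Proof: i = r and r = g, thus i = g. Since i | m and m | e, i | e. i = g, so g | e. Because s = g and s | k, g | k. From k | g, k = g. k | x, so g | x. Since g | e, g | e + x. Then g | (e + x) * p. Since (e + x) * p > 0, g ≤ (e + x) * p.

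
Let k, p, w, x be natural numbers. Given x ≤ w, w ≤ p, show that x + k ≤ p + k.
From x ≤ w and w ≤ p, x ≤ p. Then x + k ≤ p + k.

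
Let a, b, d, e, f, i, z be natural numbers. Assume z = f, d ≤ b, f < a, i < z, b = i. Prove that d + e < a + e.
b = i and d ≤ b, hence d ≤ i. From i < z, d < z. z = f, so d < f. f < a, so d < a. Then d + e < a + e.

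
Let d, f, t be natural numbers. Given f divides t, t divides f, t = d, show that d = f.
f divides t and t divides f, therefore f = t. Since t = d, f = d. Then d = f.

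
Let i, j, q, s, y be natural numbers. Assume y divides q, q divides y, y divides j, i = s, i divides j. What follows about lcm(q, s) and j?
lcm(q, s) divides j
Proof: Because y divides q and q divides y, y = q. Since y divides j, q divides j. Because i = s and i divides j, s divides j. Since q divides j, lcm(q, s) divides j.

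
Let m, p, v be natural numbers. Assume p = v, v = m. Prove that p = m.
From p = v and v = m, by transitivity, p = m.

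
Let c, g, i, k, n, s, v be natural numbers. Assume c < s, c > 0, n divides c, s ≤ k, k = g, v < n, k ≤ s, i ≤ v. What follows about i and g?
i < g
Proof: From i ≤ v and v < n, i < n. n divides c and c > 0, so n ≤ c. Since i < n, i < c. s ≤ k and k ≤ s, therefore s = k. Since k = g, s = g. c < s, so c < g. i < c, so i < g.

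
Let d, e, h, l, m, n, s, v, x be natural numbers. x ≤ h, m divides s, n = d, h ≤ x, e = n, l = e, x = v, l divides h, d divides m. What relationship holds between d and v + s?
d divides v + s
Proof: Since l = e and e = n, l = n. Because h ≤ x and x ≤ h, h = x. Since l divides h, l divides x. l = n, so n divides x. Since n = d, d divides x. Since x = v, d divides v. d divides m and m divides s, therefore d divides s. Since d divides v, d divides v + s.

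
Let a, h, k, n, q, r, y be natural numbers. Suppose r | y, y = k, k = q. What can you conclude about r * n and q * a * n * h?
r * n | q * a * n * h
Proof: From y = k and k = q, y = q. Since r | y, r | q. Then r | q * a. Then r * n | q * a * n. Then r * n | q * a * n * h.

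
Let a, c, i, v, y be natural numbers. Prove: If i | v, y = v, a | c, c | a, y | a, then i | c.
a | c and c | a, hence a = c. Since y = v and y | a, v | a. Since a = c, v | c. i | v, so i | c.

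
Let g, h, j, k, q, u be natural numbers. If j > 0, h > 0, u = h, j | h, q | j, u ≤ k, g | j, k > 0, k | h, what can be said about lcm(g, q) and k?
lcm(g, q) ≤ k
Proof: g | j and q | j, so lcm(g, q) | j. Since j > 0, lcm(g, q) ≤ j. u = h and u ≤ k, so h ≤ k. k | h and h > 0, therefore k ≤ h. h ≤ k, so h = k. Since j | h, j | k. From k > 0, j ≤ k. Since lcm(g, q) ≤ j, lcm(g, q) ≤ k.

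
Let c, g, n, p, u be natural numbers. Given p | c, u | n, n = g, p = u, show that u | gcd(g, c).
n = g and u | n, therefore u | g. Because p = u and p | c, u | c. From u | g, u | gcd(g, c).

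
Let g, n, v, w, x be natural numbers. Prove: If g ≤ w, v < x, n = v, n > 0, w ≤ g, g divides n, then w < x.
g ≤ w and w ≤ g, thus g = w. Since g divides n and n > 0, g ≤ n. Since n = v, g ≤ v. From g = w, w ≤ v. From v < x, w < x.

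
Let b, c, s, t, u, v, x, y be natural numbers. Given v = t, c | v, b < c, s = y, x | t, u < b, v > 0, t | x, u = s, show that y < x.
Since t | x and x | t, t = x. v = t, so v = x. Since u = s and u < b, s < b. b < c, so s < c. s = y, so y < c. c | v and v > 0, so c ≤ v. Since y < c, y < v. Since v = x, y < x.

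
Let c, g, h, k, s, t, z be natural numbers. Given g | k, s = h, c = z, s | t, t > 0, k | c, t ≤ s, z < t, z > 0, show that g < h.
s | t and t > 0, therefore s ≤ t. Since t ≤ s, t = s. s = h, so t = h. c = z and k | c, therefore k | z. Since g | k, g | z. From z > 0, g ≤ z. Since z < t, g < t. Since t = h, g < h.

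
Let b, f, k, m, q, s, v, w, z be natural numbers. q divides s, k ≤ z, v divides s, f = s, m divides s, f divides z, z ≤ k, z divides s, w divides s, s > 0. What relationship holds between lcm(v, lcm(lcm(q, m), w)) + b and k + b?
lcm(v, lcm(lcm(q, m), w)) + b ≤ k + b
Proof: Since f = s and f divides z, s divides z. z divides s, so s = z. Because z ≤ k and k ≤ z, z = k. Since s = z, s = k. q divides s and m divides s, hence lcm(q, m) divides s. Since w divides s, lcm(lcm(q, m), w) divides s. Since v divides s, lcm(v, lcm(lcm(q, m), w)) divides s. s > 0, so lcm(v, lcm(lcm(q, m), w)) ≤ s. From s = k, lcm(v, lcm(lcm(q, m), w)) ≤ k. Then lcm(v, lcm(lcm(q, m), w)) + b ≤ k + b.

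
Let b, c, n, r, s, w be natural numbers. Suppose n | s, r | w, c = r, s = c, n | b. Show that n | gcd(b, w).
Because s = c and n | s, n | c. Since c = r, n | r. r | w, so n | w. Since n | b, n | gcd(b, w).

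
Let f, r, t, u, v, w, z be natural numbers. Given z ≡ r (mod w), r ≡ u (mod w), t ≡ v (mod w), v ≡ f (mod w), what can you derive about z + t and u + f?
z + t ≡ u + f (mod w)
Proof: z ≡ r (mod w) and r ≡ u (mod w), thus z ≡ u (mod w). t ≡ v (mod w) and v ≡ f (mod w), therefore t ≡ f (mod w). z ≡ u (mod w), so z + t ≡ u + f (mod w).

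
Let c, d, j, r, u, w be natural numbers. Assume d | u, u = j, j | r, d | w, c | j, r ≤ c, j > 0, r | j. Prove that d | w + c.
r | j and j | r, so r = j. Since r ≤ c, j ≤ c. c | j and j > 0, hence c ≤ j. j ≤ c, so j = c. Since u = j, u = c. d | u, so d | c. Since d | w, d | w + c.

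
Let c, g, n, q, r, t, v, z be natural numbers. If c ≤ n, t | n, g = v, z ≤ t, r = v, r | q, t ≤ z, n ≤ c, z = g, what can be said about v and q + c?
v | q + c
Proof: Since r = v and r | q, v | q. t ≤ z and z ≤ t, thus t = z. Since z = g, t = g. g = v, so t = v. n ≤ c and c ≤ n, so n = c. Since t | n, t | c. Since t = v, v | c. v | q, so v | q + c.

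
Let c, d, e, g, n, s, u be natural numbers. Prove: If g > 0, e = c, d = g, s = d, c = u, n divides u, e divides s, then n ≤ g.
Because s = d and d = g, s = g. e = c and e divides s, hence c divides s. c = u, so u divides s. Since n divides u, n divides s. Since s = g, n divides g. Because g > 0, n ≤ g.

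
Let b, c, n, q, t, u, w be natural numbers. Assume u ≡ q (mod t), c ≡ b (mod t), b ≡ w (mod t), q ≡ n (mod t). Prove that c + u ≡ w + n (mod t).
Since c ≡ b (mod t) and b ≡ w (mod t), c ≡ w (mod t). u ≡ q (mod t) and q ≡ n (mod t), thus u ≡ n (mod t). Since c ≡ w (mod t), by adding congruences, c + u ≡ w + n (mod t).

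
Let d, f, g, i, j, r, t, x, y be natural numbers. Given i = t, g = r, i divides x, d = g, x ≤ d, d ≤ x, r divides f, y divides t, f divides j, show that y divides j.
Because x ≤ d and d ≤ x, x = d. Since d = g, x = g. g = r, so x = r. Because i = t and i divides x, t divides x. Because y divides t, y divides x. x = r, so y divides r. r divides f, so y divides f. f divides j, so y divides j.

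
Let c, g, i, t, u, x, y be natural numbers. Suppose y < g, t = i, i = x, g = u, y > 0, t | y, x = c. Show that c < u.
i = x and x = c, therefore i = c. t | y and y > 0, hence t ≤ y. y < g, so t < g. t = i, so i < g. g = u, so i < u. Since i = c, c < u.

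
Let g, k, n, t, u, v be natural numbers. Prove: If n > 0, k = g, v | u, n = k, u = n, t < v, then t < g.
n = k and k = g, therefore n = g. u = n and v | u, thus v | n. n > 0, so v ≤ n. Since t < v, t < n. Since n = g, t < g.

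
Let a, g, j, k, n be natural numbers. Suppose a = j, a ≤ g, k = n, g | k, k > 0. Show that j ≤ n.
Since a = j and a ≤ g, j ≤ g. g | k and k > 0, therefore g ≤ k. k = n, so g ≤ n. j ≤ g, so j ≤ n.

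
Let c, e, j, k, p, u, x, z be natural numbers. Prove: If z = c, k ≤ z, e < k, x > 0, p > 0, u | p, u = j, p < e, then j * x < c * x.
Because u | p and p > 0, u ≤ p. p < e, so u < e. e < k and k ≤ z, therefore e < z. Since z = c, e < c. From u < e, u < c. Since u = j, j < c. Because x > 0, j * x < c * x.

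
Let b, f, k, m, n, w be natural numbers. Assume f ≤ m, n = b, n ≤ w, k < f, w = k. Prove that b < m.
From n = b and n ≤ w, b ≤ w. Since w = k, b ≤ k. Because k < f and f ≤ m, k < m. b ≤ k, so b < m.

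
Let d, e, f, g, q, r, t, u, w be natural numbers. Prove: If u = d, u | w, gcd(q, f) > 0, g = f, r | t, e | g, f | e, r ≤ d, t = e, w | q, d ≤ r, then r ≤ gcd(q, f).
d ≤ r and r ≤ d, therefore d = r. Because u = d, u = r. u | w and w | q, thus u | q. u = r, so r | q. g = f and e | g, therefore e | f. Since f | e, e = f. t = e and r | t, hence r | e. e = f, so r | f. r | q, so r | gcd(q, f). gcd(q, f) > 0, so r ≤ gcd(q, f).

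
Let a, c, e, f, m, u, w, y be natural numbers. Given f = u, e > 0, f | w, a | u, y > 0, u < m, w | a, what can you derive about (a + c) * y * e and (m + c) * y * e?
(a + c) * y * e < (m + c) * y * e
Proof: From f = u and f | w, u | w. Since w | a, u | a. Since a | u, u = a. u < m, so a < m. Then a + c < m + c. Since y > 0, (a + c) * y < (m + c) * y. Since e > 0, (a + c) * y * e < (m + c) * y * e.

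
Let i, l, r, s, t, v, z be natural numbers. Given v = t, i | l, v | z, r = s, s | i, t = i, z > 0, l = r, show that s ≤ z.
l = r and r = s, thus l = s. i | l, so i | s. Since s | i, i = s. From v = t and v | z, t | z. Since t = i, i | z. Since i = s, s | z. Since z > 0, s ≤ z.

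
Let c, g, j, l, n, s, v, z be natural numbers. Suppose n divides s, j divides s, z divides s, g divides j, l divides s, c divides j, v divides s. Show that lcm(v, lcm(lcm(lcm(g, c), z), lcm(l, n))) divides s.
g divides j and c divides j, hence lcm(g, c) divides j. j divides s, so lcm(g, c) divides s. Since z divides s, lcm(lcm(g, c), z) divides s. From l divides s and n divides s, lcm(l, n) divides s. lcm(lcm(g, c), z) divides s, so lcm(lcm(lcm(g, c), z), lcm(l, n)) divides s. From v divides s, lcm(v, lcm(lcm(lcm(g, c), z), lcm(l, n))) divides s.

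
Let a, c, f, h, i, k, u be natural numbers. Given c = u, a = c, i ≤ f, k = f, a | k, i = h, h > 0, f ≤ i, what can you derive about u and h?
u ≤ h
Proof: a = c and c = u, hence a = u. From f ≤ i and i ≤ f, f = i. Since k = f, k = i. Since i = h, k = h. Since a | k, a | h. a = u, so u | h. From h > 0, u ≤ h.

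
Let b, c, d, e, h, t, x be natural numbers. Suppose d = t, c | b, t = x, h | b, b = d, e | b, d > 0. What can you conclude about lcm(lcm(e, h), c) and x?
lcm(lcm(e, h), c) ≤ x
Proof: From d = t and t = x, d = x. e | b and h | b, thus lcm(e, h) | b. c | b, so lcm(lcm(e, h), c) | b. Because b = d, lcm(lcm(e, h), c) | d. Since d > 0, lcm(lcm(e, h), c) ≤ d. d = x, so lcm(lcm(e, h), c) ≤ x.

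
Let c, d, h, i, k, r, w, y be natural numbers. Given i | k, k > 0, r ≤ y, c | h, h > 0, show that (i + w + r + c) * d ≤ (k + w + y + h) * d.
i | k and k > 0, so i ≤ k. Then i + w ≤ k + w. Because c | h and h > 0, c ≤ h. Because r ≤ y, r + c ≤ y + h. i + w ≤ k + w, so i + w + r + c ≤ k + w + y + h. Then (i + w + r + c) * d ≤ (k + w + y + h) * d.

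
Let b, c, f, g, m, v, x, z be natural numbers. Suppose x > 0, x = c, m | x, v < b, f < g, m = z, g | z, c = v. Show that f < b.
x = c and c = v, therefore x = v. m = z and m | x, thus z | x. Since g | z, g | x. x > 0, so g ≤ x. From x = v, g ≤ v. f < g, so f < v. Since v < b, f < b.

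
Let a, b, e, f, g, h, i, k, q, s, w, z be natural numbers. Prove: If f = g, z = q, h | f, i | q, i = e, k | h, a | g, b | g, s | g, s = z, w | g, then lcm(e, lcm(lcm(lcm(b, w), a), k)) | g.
s = z and s | g, so z | g. Since z = q, q | g. Since i | q, i | g. Since i = e, e | g. b | g and w | g, hence lcm(b, w) | g. a | g, so lcm(lcm(b, w), a) | g. f = g and h | f, so h | g. Since k | h, k | g. Since lcm(lcm(b, w), a) | g, lcm(lcm(lcm(b, w), a), k) | g. e | g, so lcm(e, lcm(lcm(lcm(b, w), a), k)) | g.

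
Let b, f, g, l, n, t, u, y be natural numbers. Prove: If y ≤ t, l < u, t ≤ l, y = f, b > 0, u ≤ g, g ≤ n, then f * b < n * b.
Since y = f and y ≤ t, f ≤ t. From l < u and u ≤ g, l < g. Since g ≤ n, l < n. t ≤ l, so t < n. Because f ≤ t, f < n. b > 0, so f * b < n * b.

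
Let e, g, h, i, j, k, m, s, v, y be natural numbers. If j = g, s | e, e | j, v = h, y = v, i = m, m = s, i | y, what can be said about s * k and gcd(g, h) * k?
s * k | gcd(g, h) * k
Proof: s | e and e | j, hence s | j. Since j = g, s | g. i = m and m = s, therefore i = s. Since i | y, s | y. Since y = v, s | v. v = h, so s | h. From s | g, s | gcd(g, h). Then s * k | gcd(g, h) * k.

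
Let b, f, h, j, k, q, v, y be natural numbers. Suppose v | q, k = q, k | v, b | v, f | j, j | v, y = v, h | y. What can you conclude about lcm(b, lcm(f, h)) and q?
lcm(b, lcm(f, h)) | q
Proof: k = q and k | v, so q | v. Since v | q, v = q. Since f | j and j | v, f | v. From y = v and h | y, h | v. Since f | v, lcm(f, h) | v. Since b | v, lcm(b, lcm(f, h)) | v. v = q, so lcm(b, lcm(f, h)) | q.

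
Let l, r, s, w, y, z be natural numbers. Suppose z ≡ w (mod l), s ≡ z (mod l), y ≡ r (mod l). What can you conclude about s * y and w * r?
s * y ≡ w * r (mod l)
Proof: Because s ≡ z (mod l) and z ≡ w (mod l), s ≡ w (mod l). Because y ≡ r (mod l), by multiplying congruences, s * y ≡ w * r (mod l).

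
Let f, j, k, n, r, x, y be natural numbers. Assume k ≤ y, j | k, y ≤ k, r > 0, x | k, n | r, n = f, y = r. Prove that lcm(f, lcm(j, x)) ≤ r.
From n = f and n | r, f | r. Because k ≤ y and y ≤ k, k = y. Because y = r, k = r. j | k and x | k, therefore lcm(j, x) | k. k = r, so lcm(j, x) | r. Since f | r, lcm(f, lcm(j, x)) | r. r > 0, so lcm(f, lcm(j, x)) ≤ r.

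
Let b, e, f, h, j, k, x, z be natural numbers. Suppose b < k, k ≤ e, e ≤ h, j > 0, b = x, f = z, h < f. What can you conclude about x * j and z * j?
x * j < z * j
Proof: b = x and b < k, so x < k. Since k ≤ e and e ≤ h, k ≤ h. x < k, so x < h. f = z and h < f, hence h < z. Since x < h, x < z. Since j > 0, by multiplying by a positive, x * j < z * j.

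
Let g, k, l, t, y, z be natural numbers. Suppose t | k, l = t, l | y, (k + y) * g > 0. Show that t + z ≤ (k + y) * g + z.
l = t and l | y, thus t | y. Because t | k, t | k + y. Then t | (k + y) * g. (k + y) * g > 0, so t ≤ (k + y) * g. Then t + z ≤ (k + y) * g + z.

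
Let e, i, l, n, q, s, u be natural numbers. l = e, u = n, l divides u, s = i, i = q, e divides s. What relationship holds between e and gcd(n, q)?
e divides gcd(n, q)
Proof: u = n and l divides u, therefore l divides n. l = e, so e divides n. Because s = i and i = q, s = q. e divides s, so e divides q. Since e divides n, e divides gcd(n, q).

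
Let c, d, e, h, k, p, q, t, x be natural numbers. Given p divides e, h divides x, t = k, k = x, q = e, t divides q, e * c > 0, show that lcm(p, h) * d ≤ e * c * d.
Because t = k and k = x, t = x. q = e and t divides q, hence t divides e. t = x, so x divides e. From h divides x, h divides e. From p divides e, lcm(p, h) divides e. Then lcm(p, h) divides e * c. Because e * c > 0, lcm(p, h) ≤ e * c. By multiplying by a non-negative, lcm(p, h) * d ≤ e * c * d.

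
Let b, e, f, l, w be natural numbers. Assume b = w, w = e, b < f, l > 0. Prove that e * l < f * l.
b = w and w = e, thus b = e. Because b < f, e < f. Since l > 0, by multiplying by a positive, e * l < f * l.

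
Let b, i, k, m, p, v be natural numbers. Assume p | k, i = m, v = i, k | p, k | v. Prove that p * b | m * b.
k | p and p | k, thus k = p. v = i and k | v, hence k | i. i = m, so k | m. k = p, so p | m. Then p * b | m * b.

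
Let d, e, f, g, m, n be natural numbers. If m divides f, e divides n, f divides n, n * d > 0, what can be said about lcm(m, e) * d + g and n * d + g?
lcm(m, e) * d + g ≤ n * d + g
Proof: m divides f and f divides n, so m divides n. e divides n, so lcm(m, e) divides n. Then lcm(m, e) * d divides n * d. n * d > 0, so lcm(m, e) * d ≤ n * d. Then lcm(m, e) * d + g ≤ n * d + g.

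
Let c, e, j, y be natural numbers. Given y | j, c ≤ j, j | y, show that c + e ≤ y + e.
From j | y and y | j, j = y. c ≤ j, so c ≤ y. Then c + e ≤ y + e.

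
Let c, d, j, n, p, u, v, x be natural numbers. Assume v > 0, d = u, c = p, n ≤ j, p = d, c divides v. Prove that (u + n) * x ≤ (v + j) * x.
c = p and p = d, thus c = d. From d = u, c = u. c divides v and v > 0, therefore c ≤ v. Since c = u, u ≤ v. n ≤ j, so u + n ≤ v + j. By multiplying by a non-negative, (u + n) * x ≤ (v + j) * x.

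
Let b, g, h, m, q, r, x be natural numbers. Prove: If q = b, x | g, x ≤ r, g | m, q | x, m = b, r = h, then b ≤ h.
m = b and g | m, so g | b. x | g, so x | b. From q = b and q | x, b | x. Since x | b, x = b. x ≤ r, so b ≤ r. Because r = h, b ≤ h.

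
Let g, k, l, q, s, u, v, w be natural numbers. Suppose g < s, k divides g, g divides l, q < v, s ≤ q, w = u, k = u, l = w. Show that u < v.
l = w and w = u, therefore l = u. g divides l, so g divides u. k = u and k divides g, so u divides g. g divides u, so g = u. s ≤ q and q < v, so s < v. From g < s, g < v. Because g = u, u < v.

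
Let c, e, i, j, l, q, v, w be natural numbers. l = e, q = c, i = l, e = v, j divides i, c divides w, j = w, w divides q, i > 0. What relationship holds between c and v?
c ≤ v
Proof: q = c and w divides q, therefore w divides c. c divides w, so w = c. i = l and l = e, so i = e. e = v, so i = v. j = w and j divides i, thus w divides i. Since i > 0, w ≤ i. Since i = v, w ≤ v. From w = c, c ≤ v.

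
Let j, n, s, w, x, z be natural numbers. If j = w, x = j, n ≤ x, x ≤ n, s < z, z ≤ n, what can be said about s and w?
s < w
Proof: n ≤ x and x ≤ n, so n = x. Since x = j, n = j. Since j = w, n = w. s < z and z ≤ n, so s < n. Since n = w, s < w.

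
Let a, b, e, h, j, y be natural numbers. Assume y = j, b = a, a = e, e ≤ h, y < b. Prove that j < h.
Since b = a and y < b, y < a. a = e, so y < e. Since y = j, j < e. Because e ≤ h, j < h.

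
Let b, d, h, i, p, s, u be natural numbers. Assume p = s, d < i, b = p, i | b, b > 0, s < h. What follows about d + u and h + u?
d + u < h + u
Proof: Since i | b and b > 0, i ≤ b. Since b = p, i ≤ p. d < i, so d < p. Since p = s, d < s. Because s < h, d < h. Then d + u < h + u.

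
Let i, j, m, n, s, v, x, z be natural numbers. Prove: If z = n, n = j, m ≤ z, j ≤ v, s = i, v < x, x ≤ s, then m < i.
From z = n and n = j, z = j. m ≤ z, so m ≤ j. From v < x and x ≤ s, v < s. From s = i, v < i. Since j ≤ v, j < i. Because m ≤ j, m < i.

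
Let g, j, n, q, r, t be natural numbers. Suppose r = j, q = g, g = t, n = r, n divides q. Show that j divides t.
From q = g and g = t, q = t. Since n = r and n divides q, r divides q. Since q = t, r divides t. Since r = j, j divides t.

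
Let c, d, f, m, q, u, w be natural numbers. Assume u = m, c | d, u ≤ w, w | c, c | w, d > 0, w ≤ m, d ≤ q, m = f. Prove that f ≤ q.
Since u = m and u ≤ w, m ≤ w. w ≤ m, so w = m. m = f, so w = f. Since c | w and w | c, c = w. Since c | d, w | d. Since d > 0, w ≤ d. w = f, so f ≤ d. d ≤ q, so f ≤ q.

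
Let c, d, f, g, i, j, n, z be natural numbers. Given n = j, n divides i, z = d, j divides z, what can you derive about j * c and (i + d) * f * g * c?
j * c divides (i + d) * f * g * c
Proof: From n = j and n divides i, j divides i. Since z = d and j divides z, j divides d. From j divides i, j divides i + d. Then j divides (i + d) * f. Then j divides (i + d) * f * g. Then j * c divides (i + d) * f * g * c.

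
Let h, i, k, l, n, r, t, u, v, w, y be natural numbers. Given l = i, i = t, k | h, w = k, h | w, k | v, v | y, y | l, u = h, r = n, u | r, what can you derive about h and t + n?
h | t + n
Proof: l = i and i = t, hence l = t. Because w = k and h | w, h | k. k | h, so k = h. k | v and v | y, so k | y. k = h, so h | y. Since y | l, h | l. Since l = t, h | t. From r = n and u | r, u | n. Since u = h, h | n. h | t, so h | t + n.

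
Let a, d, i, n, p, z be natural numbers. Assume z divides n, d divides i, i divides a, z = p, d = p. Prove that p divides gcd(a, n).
d = p and d divides i, so p divides i. From i divides a, p divides a. From z = p and z divides n, p divides n. p divides a, so p divides gcd(a, n).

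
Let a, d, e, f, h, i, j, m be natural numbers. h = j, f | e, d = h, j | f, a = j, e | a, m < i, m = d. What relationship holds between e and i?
e < i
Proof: Because j | f and f | e, j | e. a = j and e | a, therefore e | j. Since j | e, j = e. h = j, so h = e. Since m = d and d = h, m = h. Since m < i, h < i. Since h = e, e < i.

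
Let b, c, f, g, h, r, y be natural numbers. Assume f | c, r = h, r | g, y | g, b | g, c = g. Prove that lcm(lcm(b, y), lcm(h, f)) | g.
Because b | g and y | g, lcm(b, y) | g. r = h and r | g, hence h | g. c = g and f | c, thus f | g. Since h | g, lcm(h, f) | g. Since lcm(b, y) | g, lcm(lcm(b, y), lcm(h, f)) | g.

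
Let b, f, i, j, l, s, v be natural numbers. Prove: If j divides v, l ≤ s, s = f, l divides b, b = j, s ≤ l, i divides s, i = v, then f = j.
Since i = v and i divides s, v divides s. Since j divides v, j divides s. Since l ≤ s and s ≤ l, l = s. Because b = j and l divides b, l divides j. l = s, so s divides j. Since j divides s, j = s. s = f, so j = f. Then f = j.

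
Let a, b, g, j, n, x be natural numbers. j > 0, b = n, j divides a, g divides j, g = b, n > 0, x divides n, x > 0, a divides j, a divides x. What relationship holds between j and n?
j = n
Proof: g = b and b = n, hence g = n. Since g divides j and j > 0, g ≤ j. Since g = n, n ≤ j. From a divides j and j divides a, a = j. Since a divides x, j divides x. Since x > 0, j ≤ x. Since x divides n and n > 0, x ≤ n. From j ≤ x, j ≤ n. n ≤ j, so n = j. Then j = n.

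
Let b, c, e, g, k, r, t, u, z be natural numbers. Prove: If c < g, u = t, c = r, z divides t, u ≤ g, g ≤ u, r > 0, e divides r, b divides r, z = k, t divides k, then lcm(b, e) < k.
g ≤ u and u ≤ g, therefore g = u. Since u = t, g = t. z = k and z divides t, therefore k divides t. Since t divides k, t = k. From g = t, g = k. Since b divides r and e divides r, lcm(b, e) divides r. Since r > 0, lcm(b, e) ≤ r. From c = r and c < g, r < g. lcm(b, e) ≤ r, so lcm(b, e) < g. g = k, so lcm(b, e) < k.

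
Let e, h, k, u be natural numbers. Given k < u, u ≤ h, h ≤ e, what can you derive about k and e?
k < e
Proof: u ≤ h and h ≤ e, so u ≤ e. Since k < u, k < e.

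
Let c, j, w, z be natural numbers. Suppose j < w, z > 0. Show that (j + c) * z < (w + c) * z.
j < w, therefore j + c < w + c. Since z > 0, (j + c) * z < (w + c) * z.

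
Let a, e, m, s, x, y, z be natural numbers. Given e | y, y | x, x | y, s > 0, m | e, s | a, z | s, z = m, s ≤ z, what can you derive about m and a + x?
m | a + x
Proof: z | s and s > 0, therefore z ≤ s. s ≤ z, so s = z. Since z = m, s = m. Since s | a, m | a. From y | x and x | y, y = x. Since m | e and e | y, m | y. Since y = x, m | x. m | a, so m | a + x.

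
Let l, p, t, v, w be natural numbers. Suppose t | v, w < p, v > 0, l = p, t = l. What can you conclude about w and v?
w < v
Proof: Since t = l and l = p, t = p. Because t | v and v > 0, t ≤ v. Because t = p, p ≤ v. Since w < p, w < v.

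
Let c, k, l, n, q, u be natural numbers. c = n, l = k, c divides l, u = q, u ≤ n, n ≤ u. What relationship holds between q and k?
q divides k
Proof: n ≤ u and u ≤ n, therefore n = u. Since u = q, n = q. l = k and c divides l, therefore c divides k. Since c = n, n divides k. Since n = q, q divides k.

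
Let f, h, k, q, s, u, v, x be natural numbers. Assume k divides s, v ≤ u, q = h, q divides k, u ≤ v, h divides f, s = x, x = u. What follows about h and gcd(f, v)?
h divides gcd(f, v)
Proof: u ≤ v and v ≤ u, hence u = v. q = h and q divides k, thus h divides k. s = x and x = u, hence s = u. k divides s, so k divides u. h divides k, so h divides u. u = v, so h divides v. h divides f, so h divides gcd(f, v).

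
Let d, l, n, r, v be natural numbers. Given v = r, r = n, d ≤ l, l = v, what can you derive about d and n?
d ≤ n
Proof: v = r and r = n, thus v = n. From l = v and d ≤ l, d ≤ v. v = n, so d ≤ n.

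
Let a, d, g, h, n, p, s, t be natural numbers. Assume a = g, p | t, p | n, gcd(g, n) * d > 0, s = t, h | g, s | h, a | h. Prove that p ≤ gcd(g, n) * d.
a = g and a | h, hence g | h. h | g, so h = g. Because s = t and s | h, t | h. Since p | t, p | h. h = g, so p | g. From p | n, p | gcd(g, n). Then p | gcd(g, n) * d. gcd(g, n) * d > 0, so p ≤ gcd(g, n) * d.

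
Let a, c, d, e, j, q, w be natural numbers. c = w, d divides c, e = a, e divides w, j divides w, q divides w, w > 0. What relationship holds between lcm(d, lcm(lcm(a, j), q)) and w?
lcm(d, lcm(lcm(a, j), q)) ≤ w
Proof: c = w and d divides c, hence d divides w. e = a and e divides w, therefore a divides w. j divides w, so lcm(a, j) divides w. Since q divides w, lcm(lcm(a, j), q) divides w. Since d divides w, lcm(d, lcm(lcm(a, j), q)) divides w. w > 0, so lcm(d, lcm(lcm(a, j), q)) ≤ w.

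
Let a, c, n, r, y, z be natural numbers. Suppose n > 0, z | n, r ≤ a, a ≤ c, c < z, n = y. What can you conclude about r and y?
r < y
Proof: r ≤ a and a ≤ c, hence r ≤ c. z | n and n > 0, so z ≤ n. n = y, so z ≤ y. c < z, so c < y. Because r ≤ c, r < y.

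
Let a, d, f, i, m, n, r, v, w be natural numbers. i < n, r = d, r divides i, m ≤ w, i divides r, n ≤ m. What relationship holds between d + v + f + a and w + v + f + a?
d + v + f + a < w + v + f + a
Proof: i divides r and r divides i, therefore i = r. i < n and n ≤ m, therefore i < m. m ≤ w, so i < w. Since i = r, r < w. From r = d, d < w. Then d + v < w + v. Then d + v + f < w + v + f. Then d + v + f + a < w + v + f + a.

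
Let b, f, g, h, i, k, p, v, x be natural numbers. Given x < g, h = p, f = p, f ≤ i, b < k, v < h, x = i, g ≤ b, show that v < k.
Since h = p and v < h, v < p. f = p and f ≤ i, thus p ≤ i. x < g and g ≤ b, thus x < b. Since b < k, x < k. x = i, so i < k. From p ≤ i, p < k. v < p, so v < k.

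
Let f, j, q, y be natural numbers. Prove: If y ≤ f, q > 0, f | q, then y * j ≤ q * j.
Since f | q and q > 0, f ≤ q. Since y ≤ f, y ≤ q. Then y * j ≤ q * j.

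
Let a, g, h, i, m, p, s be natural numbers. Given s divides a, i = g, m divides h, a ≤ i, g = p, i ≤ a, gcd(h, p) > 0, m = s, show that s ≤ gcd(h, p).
m = s and m divides h, thus s divides h. Because a ≤ i and i ≤ a, a = i. Since i = g, a = g. From g = p, a = p. Since s divides a, s divides p. s divides h, so s divides gcd(h, p). Since gcd(h, p) > 0, s ≤ gcd(h, p).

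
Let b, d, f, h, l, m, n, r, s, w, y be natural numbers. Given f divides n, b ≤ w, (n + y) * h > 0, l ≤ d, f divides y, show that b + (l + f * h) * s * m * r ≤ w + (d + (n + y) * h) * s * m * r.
From f divides n and f divides y, f divides n + y. Then f * h divides (n + y) * h. Since (n + y) * h > 0, f * h ≤ (n + y) * h. Since l ≤ d, l + f * h ≤ d + (n + y) * h. By multiplying by a non-negative, (l + f * h) * s ≤ (d + (n + y) * h) * s. By multiplying by a non-negative, (l + f * h) * s * m ≤ (d + (n + y) * h) * s * m. By multiplying by a non-negative, (l + f * h) * s * m * r ≤ (d + (n + y) * h) * s * m * r. b ≤ w, so b + (l + f * h) * s * m * r ≤ w + (d + (n + y) * h) * s * m * r.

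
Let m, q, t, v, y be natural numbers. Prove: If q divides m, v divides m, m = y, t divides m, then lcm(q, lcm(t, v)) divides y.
t divides m and v divides m, so lcm(t, v) divides m. q divides m, so lcm(q, lcm(t, v)) divides m. m = y, so lcm(q, lcm(t, v)) divides y.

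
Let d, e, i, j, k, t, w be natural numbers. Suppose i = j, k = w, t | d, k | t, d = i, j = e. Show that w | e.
d = i and i = j, so d = j. j = e, so d = e. k = w and k | t, hence w | t. t | d, so w | d. d = e, so w | e.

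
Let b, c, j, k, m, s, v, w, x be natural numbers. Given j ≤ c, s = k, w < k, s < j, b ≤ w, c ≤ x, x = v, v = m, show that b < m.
s = k and s < j, so k < j. w < k, so w < j. b ≤ w, so b < j. From x = v and c ≤ x, c ≤ v. Since j ≤ c, j ≤ v. b < j, so b < v. v = m, so b < m.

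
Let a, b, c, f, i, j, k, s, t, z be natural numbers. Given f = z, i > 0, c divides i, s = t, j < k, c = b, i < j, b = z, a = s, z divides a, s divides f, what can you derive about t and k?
t < k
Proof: a = s and z divides a, therefore z divides s. f = z and s divides f, so s divides z. Since z divides s, z = s. Since s = t, z = t. c = b and c divides i, therefore b divides i. Since i > 0, b ≤ i. Because i < j and j < k, i < k. b ≤ i, so b < k. Because b = z, z < k. z = t, so t < k.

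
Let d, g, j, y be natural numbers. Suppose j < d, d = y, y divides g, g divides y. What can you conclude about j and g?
j < g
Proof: y divides g and g divides y, hence y = g. Because d = y, d = g. Since j < d, j < g.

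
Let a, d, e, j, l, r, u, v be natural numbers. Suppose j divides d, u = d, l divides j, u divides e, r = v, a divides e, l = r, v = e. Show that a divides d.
l = r and r = v, so l = v. Since v = e, l = e. l divides j and j divides d, hence l divides d. l = e, so e divides d. u = d and u divides e, so d divides e. e divides d, so e = d. a divides e, so a divides d.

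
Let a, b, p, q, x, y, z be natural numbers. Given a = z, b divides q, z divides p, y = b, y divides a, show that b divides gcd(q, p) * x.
a = z and y divides a, so y divides z. Since y = b, b divides z. z divides p, so b divides p. From b divides q, b divides gcd(q, p). Then b divides gcd(q, p) * x.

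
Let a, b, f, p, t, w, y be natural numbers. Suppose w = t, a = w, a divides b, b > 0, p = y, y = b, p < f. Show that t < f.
Since a = w and a divides b, w divides b. Since w = t, t divides b. b > 0, so t ≤ b. Since p = y and y = b, p = b. From p < f, b < f. Since t ≤ b, t < f.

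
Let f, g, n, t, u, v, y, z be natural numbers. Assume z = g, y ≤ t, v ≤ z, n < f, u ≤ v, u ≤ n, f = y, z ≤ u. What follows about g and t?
g < t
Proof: Because u ≤ v and v ≤ z, u ≤ z. z ≤ u, so u = z. z = g, so u = g. Since u ≤ n, g ≤ n. Because f = y and n < f, n < y. y ≤ t, so n < t. Since g ≤ n, g < t.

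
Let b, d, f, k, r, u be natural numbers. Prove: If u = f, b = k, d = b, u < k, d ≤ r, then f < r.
u = f and u < k, so f < k. Because d = b and b = k, d = k. d ≤ r, so k ≤ r. Since f < k, f < r.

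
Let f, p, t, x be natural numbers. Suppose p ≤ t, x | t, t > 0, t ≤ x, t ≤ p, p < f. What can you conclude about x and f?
x < f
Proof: From p ≤ t and t ≤ p, p = t. Since x | t and t > 0, x ≤ t. Since t ≤ x, t = x. p = t, so p = x. p < f, so x < f.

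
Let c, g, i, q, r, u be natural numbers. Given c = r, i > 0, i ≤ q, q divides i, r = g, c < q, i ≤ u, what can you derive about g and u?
g < u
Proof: Since c = r and r = g, c = g. From c < q, g < q. q divides i and i > 0, thus q ≤ i. Since i ≤ q, i = q. Since i ≤ u, q ≤ u. Since g < q, g < u.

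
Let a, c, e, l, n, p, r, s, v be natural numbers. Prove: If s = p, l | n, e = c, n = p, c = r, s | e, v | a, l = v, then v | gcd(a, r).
e = c and c = r, so e = r. n = p and l | n, thus l | p. s = p and s | e, thus p | e. Since l | p, l | e. Since e = r, l | r. Since l = v, v | r. v | a, so v | gcd(a, r).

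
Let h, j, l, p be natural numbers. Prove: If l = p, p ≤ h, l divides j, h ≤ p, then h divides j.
p ≤ h and h ≤ p, thus p = h. l = p and l divides j, thus p divides j. Since p = h, h divides j.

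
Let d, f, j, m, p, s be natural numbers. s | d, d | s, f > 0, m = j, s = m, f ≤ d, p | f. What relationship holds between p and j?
p ≤ j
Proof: d | s and s | d, so d = s. s = m, so d = m. p | f and f > 0, thus p ≤ f. Since f ≤ d, p ≤ d. d = m, so p ≤ m. Since m = j, p ≤ j.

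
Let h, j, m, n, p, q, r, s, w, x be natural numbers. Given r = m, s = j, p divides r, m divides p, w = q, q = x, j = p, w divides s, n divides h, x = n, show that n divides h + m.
Since r = m and p divides r, p divides m. m divides p, so p = m. Since w = q and q = x, w = x. x = n, so w = n. From s = j and j = p, s = p. Because w divides s, w divides p. w = n, so n divides p. Since p = m, n divides m. n divides h, so n divides h + m.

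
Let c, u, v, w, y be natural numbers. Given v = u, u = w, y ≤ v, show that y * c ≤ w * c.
v = u and u = w, therefore v = w. Since y ≤ v, y ≤ w. Then y * c ≤ w * c.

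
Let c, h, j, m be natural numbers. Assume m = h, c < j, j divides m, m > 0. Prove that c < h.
From j divides m and m > 0, j ≤ m. Since m = h, j ≤ h. Since c < j, c < h.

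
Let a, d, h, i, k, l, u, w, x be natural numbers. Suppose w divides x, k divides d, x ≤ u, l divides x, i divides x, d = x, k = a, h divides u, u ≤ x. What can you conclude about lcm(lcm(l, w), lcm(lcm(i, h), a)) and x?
lcm(lcm(l, w), lcm(lcm(i, h), a)) divides x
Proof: l divides x and w divides x, so lcm(l, w) divides x. u ≤ x and x ≤ u, so u = x. From h divides u, h divides x. i divides x, so lcm(i, h) divides x. Because k = a and k divides d, a divides d. Because d = x, a divides x. Because lcm(i, h) divides x, lcm(lcm(i, h), a) divides x. Since lcm(l, w) divides x, lcm(lcm(l, w), lcm(lcm(i, h), a)) divides x.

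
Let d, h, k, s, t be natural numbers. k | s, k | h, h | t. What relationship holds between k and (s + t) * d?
k | (s + t) * d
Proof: k | h and h | t, hence k | t. Since k | s, k | s + t. Then k | (s + t) * d.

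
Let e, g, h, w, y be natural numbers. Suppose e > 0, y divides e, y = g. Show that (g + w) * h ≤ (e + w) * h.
Because y = g and y divides e, g divides e. e > 0, so g ≤ e. Then g + w ≤ e + w. By multiplying by a non-negative, (g + w) * h ≤ (e + w) * h.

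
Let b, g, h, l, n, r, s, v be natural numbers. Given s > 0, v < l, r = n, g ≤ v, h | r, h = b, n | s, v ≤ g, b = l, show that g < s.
Since v ≤ g and g ≤ v, v = g. v < l, so g < l. r = n and h | r, so h | n. Because h = b, b | n. n | s, so b | s. b = l, so l | s. Since s > 0, l ≤ s. g < l, so g < s.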